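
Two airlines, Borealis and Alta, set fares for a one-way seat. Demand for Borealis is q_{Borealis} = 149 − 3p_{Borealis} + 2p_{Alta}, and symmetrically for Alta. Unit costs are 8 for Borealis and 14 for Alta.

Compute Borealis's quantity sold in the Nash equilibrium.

109.125

Borealis's profit: π = (p_{Borealis} − 8)(149 − 3p_{Borealis} + 2p_{Alta}).
∂π/∂p_{Borealis} = 173 − 6p_{Borealis} + 2p_{Alta} = 0 ⇒ p_{Borealis} = 173/6 + (1/3)p_{Alta}.
Similarly p_{Alta} = 191/6 + (1/3)p_{Borealis}.
Plugging p_{Alta} into Borealis's best response: p_{Borealis} = 173/6 + (1/3)(191/6 + (1/3)p_{Borealis}) ⇒ (8/9)p_{Borealis} = 355/9, so p_{Borealis} = 44.375.
Then p_{Alta} = 191/6 + (1/3)·44.375 = 46.625.
q_{Borealis} = 149 − 3·44.375 + 2·46.625 = 109.125.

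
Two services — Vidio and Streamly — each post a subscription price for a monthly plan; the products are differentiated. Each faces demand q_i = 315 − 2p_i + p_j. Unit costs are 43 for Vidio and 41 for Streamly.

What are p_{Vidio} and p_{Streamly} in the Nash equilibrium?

Vidio's profit: π = (p_{Vidio} − 43)(315 − 2p_{Vidio} + p_{Streamly}).
∂π/∂p_{Vidio} = 401 − 4p_{Vidio} + p_{Streamly} = 0 ⇒ p_{Vidio} = 100.25 + 0.25p_{Streamly}.
Similarly p_{Streamly} = 99.25 + 0.25p_{Vidio}.
Solving the two reaction functions simultaneously: (1 − (0.25)(0.25))p_{Vidio} = 100.25 + 0.25·99.25, so 0.9375p_{Vidio} = 125.0625 and p_{Vidio} = 133.4.
Then p_{Streamly} = 99.25 + 0.25·133.4 = 132.6.

133.4, 132.6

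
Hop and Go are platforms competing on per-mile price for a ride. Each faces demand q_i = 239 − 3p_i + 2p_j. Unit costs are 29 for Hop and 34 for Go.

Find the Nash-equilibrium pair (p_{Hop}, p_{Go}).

Hop's profit: π = (p_{Hop} − 29)(239 − 3p_{Hop} + 2p_{Go}).
∂π/∂p_{Hop} = 326 − 6p_{Hop} + 2p_{Go} = 0 ⇒ p_{Hop} = 163/3 + (1/3)p_{Go}.
Similarly p_{Go} = 341/6 + (1/3)p_{Hop}.
Plugging p_{Go} into Hop's best response: p_{Hop} = 163/3 + (1/3)(341/6 + (1/3)p_{Hop}) ⇒ (8/9)p_{Hop} = 1319/18, so p_{Hop} = 82.4375.
Then p_{Go} = 341/6 + (1/3)·82.4375 = 84.3125.

82.4375, 84.3125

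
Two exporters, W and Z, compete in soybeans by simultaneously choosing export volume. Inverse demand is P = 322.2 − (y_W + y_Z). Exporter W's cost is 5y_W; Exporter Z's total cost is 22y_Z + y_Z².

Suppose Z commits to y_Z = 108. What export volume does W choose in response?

104.6

Exporter W's profit: π = y_W(322.2 − (y_W + y_Z)) − 5y_W.
∂π/∂y_W = 317.2 − 2y_W − y_Z = 0, so y_W = 158.6 − 0.5y_Z.
At y_Z = 108: y_W = 158.6 − 0.5·108 = 104.6.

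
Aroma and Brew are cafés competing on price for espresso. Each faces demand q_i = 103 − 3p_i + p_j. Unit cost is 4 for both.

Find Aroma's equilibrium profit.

Aroma's profit: π = (p_{Aroma} − 4)(103 − 3p_{Aroma} + p_{Brew}).
∂π/∂p_{Aroma} = 115 − 6p_{Aroma} + p_{Brew} = 0 ⇒ p_{Aroma} = 115/6 + (1/6)p_{Brew}.
Setting p_{Aroma} = p_{Brew} in the reaction function: p_{Aroma} = 115/6 + (1/6)p_{Aroma}, so p_{Aroma} = (115/6) / (5/6) = 23.
q_{Aroma} = 103 − 3·23 + 23 = 57.
Profit = (23 − 4)·57 = 1083.

1083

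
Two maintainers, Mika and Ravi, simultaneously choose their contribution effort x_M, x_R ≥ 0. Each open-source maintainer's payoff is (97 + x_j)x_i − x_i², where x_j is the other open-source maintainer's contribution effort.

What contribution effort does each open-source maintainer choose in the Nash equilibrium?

97

Mika's payoff is (97 + x_R)x_M − x_M².
∂π/∂x_M = 97 + x_R − 2x_M = 0, so x_M = 48.5 + 0.5x_R.
The game is symmetric, so in equilibrium x_R = x_M: the reaction function gives 0.5x_M = 48.5, hence x_M = 97.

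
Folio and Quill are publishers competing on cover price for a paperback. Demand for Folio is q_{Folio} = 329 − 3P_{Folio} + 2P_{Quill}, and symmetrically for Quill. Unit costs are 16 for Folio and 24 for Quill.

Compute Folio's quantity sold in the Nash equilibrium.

Folio's profit: π = (P_{Folio} − 16)(329 − 3P_{Folio} + 2P_{Quill}).
∂π/∂P_{Folio} = 377 − 6P_{Folio} + 2P_{Quill} = 0 ⇒ P_{Folio} = 377/6 + (1/3)P_{Quill}.
Similarly P_{Quill} = 401/6 + (1/3)P_{Folio}.
Solving the two reaction functions simultaneously: (1 − (1/3)(1/3))P_{Folio} = 377/6 + (1/3)·(401/6), so (8/9)P_{Folio} = 766/9 and P_{Folio} = 95.75.
Then P_{Quill} = 401/6 + (1/3)·95.75 = 98.75.
q_{Folio} = 329 − 3·95.75 + 2·98.75 = 239.25.

239.25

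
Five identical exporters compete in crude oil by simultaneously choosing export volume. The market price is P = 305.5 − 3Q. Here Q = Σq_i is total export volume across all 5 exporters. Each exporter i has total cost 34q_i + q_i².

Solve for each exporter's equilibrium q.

A representative exporter's profit is π_i = q_i(305.5 − 3Q) − 34q_i − q_i², with Q = q_i + Σ_{j≠i} q_j.
First-order condition: 271.5 − 8q_i − 3Σ_{j≠i} q_j = 0.
Imposing symmetry (q_j = q for all j) turns Σ_{j≠i} q_j into 4q, so 271.5 = 20q and q = 13.575.

13.575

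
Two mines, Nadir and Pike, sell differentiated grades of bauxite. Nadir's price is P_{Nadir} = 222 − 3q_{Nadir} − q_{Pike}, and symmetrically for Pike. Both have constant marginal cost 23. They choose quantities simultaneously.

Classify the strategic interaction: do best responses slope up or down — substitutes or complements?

Mine Nadir's profit: π = q_{Nadir}(222 − 3q_{Nadir} − q_{Pike}) − 23q_{Nadir}.
∂π/∂q_{Nadir} = 199 − 6q_{Nadir} − q_{Pike} = 0 ⇒ q_{Nadir} = 199/6 − (1/6)q_{Pike}.
The best-response slope dq_{Nadir}/dq_{Pike} = −1/6 < 0: the reaction function is downward-sloping, so the choices are strategic substitutes.

strategic substitutes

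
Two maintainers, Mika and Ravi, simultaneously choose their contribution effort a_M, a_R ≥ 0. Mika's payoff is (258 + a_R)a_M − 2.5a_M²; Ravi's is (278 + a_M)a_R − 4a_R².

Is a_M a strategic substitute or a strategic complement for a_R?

strategic complements

Expanding Mika's payoff: 258a_M + a_Ra_M − 2.5a_M².
∂π/∂a_M = 258 + a_R − 5a_M = 0, so a_M = 51.6 + 0.2a_R.
The best-response slope da_M/da_R = 0.2 > 0: the reaction function is upward-sloping, so the choices are strategic complements.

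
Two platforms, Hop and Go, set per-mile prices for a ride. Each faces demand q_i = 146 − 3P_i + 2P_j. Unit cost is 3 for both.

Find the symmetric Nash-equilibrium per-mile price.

38.75

Hop's profit: π = (P_{Hop} − 3)(146 − 3P_{Hop} + 2P_{Go}).
∂π/∂P_{Hop} = 155 − 6P_{Hop} + 2P_{Go} = 0 ⇒ P_{Hop} = 155/6 + (1/3)P_{Go}.
The game is symmetric, so in equilibrium P_{Go} = P_{Hop}: the reaction function gives (2/3)P_{Hop} = 155/6, hence P_{Hop} = 38.75.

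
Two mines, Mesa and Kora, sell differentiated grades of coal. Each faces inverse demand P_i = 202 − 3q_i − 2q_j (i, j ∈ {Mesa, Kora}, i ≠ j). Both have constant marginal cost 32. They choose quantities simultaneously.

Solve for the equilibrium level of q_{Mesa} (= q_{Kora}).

21.25

Mine Mesa's profit: π = q_{Mesa}(202 − 3q_{Mesa} − 2q_{Kora}) − 32q_{Mesa}.
∂π/∂q_{Mesa} = 170 − 6q_{Mesa} − 2q_{Kora} = 0 ⇒ q_{Mesa} = 85/3 − (1/3)q_{Kora}.
The game is symmetric, so in equilibrium q_{Kora} = q_{Mesa}: the reaction function gives (4/3)q_{Mesa} = 85/3, hence q_{Mesa} = 21.25.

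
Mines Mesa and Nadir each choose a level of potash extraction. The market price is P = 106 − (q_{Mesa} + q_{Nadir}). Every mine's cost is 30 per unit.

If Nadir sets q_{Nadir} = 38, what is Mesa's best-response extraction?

19

Mine Mesa's profit: π = q_{Mesa}(106 − (q_{Mesa} + q_{Nadir})) − 30q_{Mesa}.
∂π/∂q_{Mesa} = 76 − 2q_{Mesa} − q_{Nadir} = 0, so q_{Mesa} = 38 − 0.5q_{Nadir}.
At q_{Nadir} = 38: q_{Mesa} = 38 − 0.5·38 = 19.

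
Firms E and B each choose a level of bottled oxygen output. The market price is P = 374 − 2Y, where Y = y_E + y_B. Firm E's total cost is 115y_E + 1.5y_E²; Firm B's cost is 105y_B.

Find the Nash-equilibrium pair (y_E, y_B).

20.75, 56.875

Firm E's profit: π = y_E(374 − 2(y_E + y_B)) − 115y_E − 1.5y_E².
∂π/∂y_E = 259 − 7y_E − 2y_B = 0, so y_E = 37 − (2/7)y_B.
For B: ∂π/∂y_B = 269 − 4y_B − 2y_E = 0 ⇒ y_B = 67.25 − 0.5y_E.
Plugging y_B into E's best response: y_E = 37 − (2/7)(67.25 − 0.5y_E) ⇒ (6/7)y_E = 249/14, so y_E = 20.75.
Then y_B = 67.25 − 0.5·20.75 = 56.875.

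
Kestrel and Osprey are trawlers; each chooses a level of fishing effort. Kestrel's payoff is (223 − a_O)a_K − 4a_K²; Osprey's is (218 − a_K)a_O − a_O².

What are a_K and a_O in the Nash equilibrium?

15.2, 101.4

Expanding Kestrel's payoff: 223a_K − a_Oa_K − 4a_K².
∂π/∂a_K = 223 − a_O − 8a_K = 0, so a_K = 27.875 − 0.125a_O.
Likewise for Osprey: a_O = 109 − 0.5a_K.
Substituting the second reaction function into the first: a_K = 27.875 − 0.125(109 − 0.5a_K), which gives 0.9375a_K = 14.25 ⇒ a_K = 15.2.
Then a_O = 109 − 0.5·15.2 = 101.4.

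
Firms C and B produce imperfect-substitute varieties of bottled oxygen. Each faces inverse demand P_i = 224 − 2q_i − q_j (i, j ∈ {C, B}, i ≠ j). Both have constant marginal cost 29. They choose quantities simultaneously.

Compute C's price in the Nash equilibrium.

Firm C's profit: π = q_C(224 − 2q_C − q_B) − 29q_C.
∂π/∂q_C = 195 − 4q_C − q_B = 0 ⇒ q_C = 48.75 − 0.25q_B.
Setting q_C = q_B in the reaction function: q_C = 48.75 − 0.25q_C, so q_C = 48.75 / 1.25 = 39.
P_C = 224 − 2·39 − 39 = 107.

107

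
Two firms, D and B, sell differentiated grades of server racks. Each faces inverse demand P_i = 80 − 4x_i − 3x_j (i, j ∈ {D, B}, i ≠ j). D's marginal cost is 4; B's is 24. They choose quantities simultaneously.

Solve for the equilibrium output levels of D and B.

8, 4

Firm D's profit: π = x_D(80 − 4x_D − 3x_B) − 4x_D.
∂π/∂x_D = 76 − 8x_D − 3x_B = 0 ⇒ x_D = 9.5 − 0.375x_B.
Similarly x_B = 7 − 0.375x_D.
Substituting the second reaction function into the first: x_D = 9.5 − 0.375(7 − 0.375x_D), which gives (55/64)x_D = 6.875 ⇒ x_D = 8.
Then x_B = 7 − 0.375·8 = 4.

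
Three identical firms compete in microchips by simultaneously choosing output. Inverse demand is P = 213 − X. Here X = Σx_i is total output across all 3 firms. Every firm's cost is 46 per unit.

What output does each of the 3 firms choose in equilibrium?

41.75

A representative firm's profit is π_i = x_i(213 − X) − 46x_i, with X = x_i + Σ_{j≠i} x_j.
First-order condition: 167 − 2x_i − Σ_{j≠i} x_j = 0.
With identical firms, set every x_j = x: then 167 − 2x − 2x = 0, i.e. x = 167/4 = 41.75.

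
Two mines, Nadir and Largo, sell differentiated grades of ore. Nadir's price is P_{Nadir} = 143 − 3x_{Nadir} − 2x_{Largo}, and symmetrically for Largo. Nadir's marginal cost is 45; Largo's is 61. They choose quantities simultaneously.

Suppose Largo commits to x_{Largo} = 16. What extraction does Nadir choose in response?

Mine Nadir's profit: π = x_{Nadir}(143 − 3x_{Nadir} − 2x_{Largo}) − 45x_{Nadir}.
∂π/∂x_{Nadir} = 98 − 6x_{Nadir} − 2x_{Largo} = 0 ⇒ x_{Nadir} = 49/3 − (1/3)x_{Largo}.
At x_{Largo} = 16: x_{Nadir} = 49/3 − (1/3)·16 = 11.

11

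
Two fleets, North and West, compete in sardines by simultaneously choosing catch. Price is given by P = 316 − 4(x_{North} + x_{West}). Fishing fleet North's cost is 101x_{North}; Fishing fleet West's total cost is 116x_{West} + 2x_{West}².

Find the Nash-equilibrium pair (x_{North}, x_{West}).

Fishing fleet North's profit: π = x_{North}(316 − 4(x_{North} + x_{West})) − 101x_{North}.
∂π/∂x_{North} = 215 − 8x_{North} − 4x_{West} = 0, so x_{North} = 26.875 − 0.5x_{West}.
For West: ∂π/∂x_{West} = 200 − 12x_{West} − 4x_{North} = 0 ⇒ x_{West} = 50/3 − (1/3)x_{North}.
Plugging x_{West} into North's best response: x_{North} = 26.875 − 0.5(50/3 − (1/3)x_{North}) ⇒ (5/6)x_{North} = 445/24, so x_{North} = 22.25.
Then x_{West} = 50/3 − (1/3)·22.25 = 9.25.

22.25, 9.25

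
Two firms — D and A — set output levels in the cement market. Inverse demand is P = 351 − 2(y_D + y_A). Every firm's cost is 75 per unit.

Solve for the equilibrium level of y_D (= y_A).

46

Firm D's profit: π = y_D(351 − 2(y_D + y_A)) − 75y_D.
∂π/∂y_D = 276 − 4y_D − 2y_A = 0, so y_D = 69 − 0.5y_A.
By symmetry y_A = y_D; substituting into the reaction function, 1.5y_D = 69 and y_D = 46.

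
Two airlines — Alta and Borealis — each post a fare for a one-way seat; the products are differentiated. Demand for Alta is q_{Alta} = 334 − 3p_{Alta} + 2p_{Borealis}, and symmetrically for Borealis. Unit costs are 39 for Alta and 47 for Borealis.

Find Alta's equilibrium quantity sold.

Alta's profit: π = (p_{Alta} − 39)(334 − 3p_{Alta} + 2p_{Borealis}).
∂π/∂p_{Alta} = 451 − 6p_{Alta} + 2p_{Borealis} = 0 ⇒ p_{Alta} = 451/6 + (1/3)p_{Borealis}.
Similarly p_{Borealis} = 475/6 + (1/3)p_{Alta}.
Solving the two reaction functions simultaneously: (1 − (1/3)(1/3))p_{Alta} = 451/6 + (1/3)·(475/6), so (8/9)p_{Alta} = 914/9 and p_{Alta} = 114.25.
Then p_{Borealis} = 475/6 + (1/3)·114.25 = 117.25.
q_{Alta} = 334 − 3·114.25 + 2·117.25 = 225.75.

225.75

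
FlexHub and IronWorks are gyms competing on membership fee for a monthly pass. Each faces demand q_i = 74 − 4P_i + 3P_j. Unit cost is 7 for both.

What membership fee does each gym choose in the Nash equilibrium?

FlexHub's profit: π = (P_{FlexHub} − 7)(74 − 4P_{FlexHub} + 3P_{IronWorks}).
∂π/∂P_{FlexHub} = 102 − 8P_{FlexHub} + 3P_{IronWorks} = 0 ⇒ P_{FlexHub} = 12.75 + 0.375P_{IronWorks}.
Setting P_{FlexHub} = P_{IronWorks} in the reaction function: P_{FlexHub} = 12.75 + 0.375P_{FlexHub}, so P_{FlexHub} = 12.75 / 0.625 = 20.4.

20.4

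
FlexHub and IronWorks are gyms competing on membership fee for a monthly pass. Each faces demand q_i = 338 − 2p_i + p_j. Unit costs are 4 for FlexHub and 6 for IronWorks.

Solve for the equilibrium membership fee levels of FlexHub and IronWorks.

FlexHub's profit: π = (p_{FlexHub} − 4)(338 − 2p_{FlexHub} + p_{IronWorks}).
∂π/∂p_{FlexHub} = 346 − 4p_{FlexHub} + p_{IronWorks} = 0 ⇒ p_{FlexHub} = 86.5 + 0.25p_{IronWorks}.
Similarly p_{IronWorks} = 87.5 + 0.25p_{FlexHub}.
Solving the two reaction functions simultaneously: (1 − (0.25)(0.25))p_{FlexHub} = 86.5 + 0.25·87.5, so 0.9375p_{FlexHub} = 108.375 and p_{FlexHub} = 115.6.
Then p_{IronWorks} = 87.5 + 0.25·115.6 = 116.4.

115.6, 116.4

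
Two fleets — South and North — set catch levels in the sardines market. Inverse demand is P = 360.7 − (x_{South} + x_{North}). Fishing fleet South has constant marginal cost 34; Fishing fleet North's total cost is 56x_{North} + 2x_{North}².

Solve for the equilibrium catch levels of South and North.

Fishing fleet South's profit: π = x_{South}(360.7 − (x_{South} + x_{North})) − 34x_{South}.
∂π/∂x_{South} = 326.7 − 2x_{South} − x_{North} = 0, so x_{South} = 163.35 − 0.5x_{North}.
For North: ∂π/∂x_{North} = 304.7 − 6x_{North} − x_{South} = 0 ⇒ x_{North} = 3047/60 − (1/6)x_{South}.
Plugging x_{North} into South's best response: x_{South} = 163.35 − 0.5(3047/60 − (1/6)x_{South}) ⇒ (11/12)x_{South} = 3311/24, so x_{South} = 150.5.
Then x_{North} = 3047/60 − (1/6)·150.5 = 25.7.

150.5, 25.7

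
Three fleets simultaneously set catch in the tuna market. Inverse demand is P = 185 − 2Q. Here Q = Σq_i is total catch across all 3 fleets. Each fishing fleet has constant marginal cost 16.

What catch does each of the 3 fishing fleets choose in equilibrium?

A representative fishing fleet's profit is π_i = q_i(185 − 2Q) − 16q_i, with Q = q_i + Σ_{j≠i} q_j.
First-order condition: 169 − 4q_i − 2Σ_{j≠i} q_j = 0.
With identical fishing fleets, set every q_j = q: then 169 − 4q − 4q = 0, i.e. q = 169/8 = 21.125.

21.125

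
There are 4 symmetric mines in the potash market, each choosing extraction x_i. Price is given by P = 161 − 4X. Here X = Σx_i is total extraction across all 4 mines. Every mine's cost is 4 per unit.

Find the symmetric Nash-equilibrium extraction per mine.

7.85

A representative mine's profit is π_i = x_i(161 − 4X) − 4x_i, with X = x_i + Σ_{j≠i} x_j.
First-order condition: 157 − 8x_i − 4Σ_{j≠i} x_j = 0.
With identical mines, set every x_j = x: then 157 − 8x − 12x = 0, i.e. x = 157/20 = 7.85.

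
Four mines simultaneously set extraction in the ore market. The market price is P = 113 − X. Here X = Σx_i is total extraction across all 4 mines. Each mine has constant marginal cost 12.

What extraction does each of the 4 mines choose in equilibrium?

20.2

A representative mine's profit is π_i = x_i(113 − X) − 12x_i, with X = x_i + Σ_{j≠i} x_j.
First-order condition: 101 − 2x_i − Σ_{j≠i} x_j = 0.
In a symmetric equilibrium every mine chooses the same x, so Σ_{j≠i} x_j = 3x. The condition becomes 101 − 5x = 0, giving x = 101/5 = 20.2.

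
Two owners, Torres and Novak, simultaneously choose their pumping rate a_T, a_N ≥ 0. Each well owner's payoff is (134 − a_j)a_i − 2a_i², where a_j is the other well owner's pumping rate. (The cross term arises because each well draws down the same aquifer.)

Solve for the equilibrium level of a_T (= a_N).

Torres's payoff is (134 − a_N)a_T − 2a_T².
∂π/∂a_T = 134 − a_N − 4a_T = 0, so a_T = 33.5 − 0.25a_N.
The game is symmetric, so in equilibrium a_N = a_T: the reaction function gives 1.25a_T = 33.5, hence a_T = 26.8.

26.8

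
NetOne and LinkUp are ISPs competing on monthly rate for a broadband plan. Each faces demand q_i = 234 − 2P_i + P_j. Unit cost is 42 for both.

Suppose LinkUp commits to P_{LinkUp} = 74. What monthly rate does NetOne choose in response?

NetOne's profit: π = (P_{NetOne} − 42)(234 − 2P_{NetOne} + P_{LinkUp}).
∂π/∂P_{NetOne} = 318 − 4P_{NetOne} + P_{LinkUp} = 0 ⇒ P_{NetOne} = 79.5 + 0.25P_{LinkUp}.
At P_{LinkUp} = 74: P_{NetOne} = 79.5 + 0.25·74 = 98.

98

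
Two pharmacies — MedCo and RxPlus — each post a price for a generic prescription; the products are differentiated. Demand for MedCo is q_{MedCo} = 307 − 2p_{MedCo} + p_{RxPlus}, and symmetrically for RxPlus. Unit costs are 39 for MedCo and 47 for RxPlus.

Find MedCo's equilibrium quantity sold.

MedCo's profit: π = (p_{MedCo} − 39)(307 − 2p_{MedCo} + p_{RxPlus}).
∂π/∂p_{MedCo} = 385 − 4p_{MedCo} + p_{RxPlus} = 0 ⇒ p_{MedCo} = 96.25 + 0.25p_{RxPlus}.
Similarly p_{RxPlus} = 100.25 + 0.25p_{MedCo}.
Substituting the second reaction function into the first: p_{MedCo} = 96.25 + 0.25(100.25 + 0.25p_{MedCo}), which gives 0.9375p_{MedCo} = 121.3125 ⇒ p_{MedCo} = 129.4.
Then p_{RxPlus} = 100.25 + 0.25·129.4 = 132.6.
q_{MedCo} = 307 − 2·129.4 + 132.6 = 180.8.

180.8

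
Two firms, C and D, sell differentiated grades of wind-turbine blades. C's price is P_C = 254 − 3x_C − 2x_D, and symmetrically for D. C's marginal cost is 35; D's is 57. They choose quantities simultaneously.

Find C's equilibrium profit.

Firm C's profit: π = x_C(254 − 3x_C − 2x_D) − 35x_C.
∂π/∂x_C = 219 − 6x_C − 2x_D = 0 ⇒ x_C = 36.5 − (1/3)x_D.
Similarly x_D = 197/6 − (1/3)x_C.
Plugging x_D into C's best response: x_C = 36.5 − (1/3)(197/6 − (1/3)x_C) ⇒ (8/9)x_C = 230/9, so x_C = 28.75.
Then x_D = 197/6 − (1/3)·28.75 = 23.25.
P_C = 254 − 3·28.75 − 2·23.25 = 121.25.
Profit = (121.25 − 35)·28.75 = 2479.6875.

2479.6875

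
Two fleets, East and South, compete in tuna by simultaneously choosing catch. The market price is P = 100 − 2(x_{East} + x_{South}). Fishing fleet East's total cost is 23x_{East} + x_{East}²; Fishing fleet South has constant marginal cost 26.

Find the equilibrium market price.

55

Fishing fleet East's profit: π = x_{East}(100 − 2(x_{East} + x_{South})) − 23x_{East} − x_{East}².
∂π/∂x_{East} = 77 − 6x_{East} − 2x_{South} = 0, so x_{East} = 77/6 − (1/3)x_{South}.
For South: ∂π/∂x_{South} = 74 − 4x_{South} − 2x_{East} = 0 ⇒ x_{South} = 18.5 − 0.5x_{East}.
Substituting the second reaction function into the first: x_{East} = 77/6 − (1/3)(18.5 − 0.5x_{East}), which gives (5/6)x_{East} = 20/3 ⇒ x_{East} = 8.
Then x_{South} = 18.5 − 0.5·8 = 14.5.
Equilibrium price: P = 100 − 2·22.5 = 55.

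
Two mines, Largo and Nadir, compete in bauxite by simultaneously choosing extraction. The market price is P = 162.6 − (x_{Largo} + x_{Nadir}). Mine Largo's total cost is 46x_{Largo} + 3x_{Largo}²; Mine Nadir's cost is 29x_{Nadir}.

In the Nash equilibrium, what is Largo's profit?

Mine Largo's profit: π = x_{Largo}(162.6 − (x_{Largo} + x_{Nadir})) − 46x_{Largo} − 3x_{Largo}².
∂π/∂x_{Largo} = 116.6 − 8x_{Largo} − x_{Nadir} = 0, so x_{Largo} = 14.575 − 0.125x_{Nadir}.
For Nadir: ∂π/∂x_{Nadir} = 133.6 − 2x_{Nadir} − x_{Largo} = 0 ⇒ x_{Nadir} = 66.8 − 0.5x_{Largo}.
Plugging x_{Nadir} into Largo's best response: x_{Largo} = 14.575 − 0.125(66.8 − 0.5x_{Largo}) ⇒ 0.9375x_{Largo} = 6.225, so x_{Largo} = 6.64.
Then x_{Nadir} = 66.8 − 0.5·6.64 = 63.48.
Price P = 162.6 − 70.12 = 92.48.
Largo's profit: (92.48 − 46)·6.64 − 3(6.64)² = 176.3584.

176.3584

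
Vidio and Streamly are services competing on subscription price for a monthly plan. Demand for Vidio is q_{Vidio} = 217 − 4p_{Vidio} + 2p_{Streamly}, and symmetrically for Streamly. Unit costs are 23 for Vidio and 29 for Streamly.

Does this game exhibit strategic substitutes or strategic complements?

strategic complements

Vidio's profit: π = (p_{Vidio} − 23)(217 − 4p_{Vidio} + 2p_{Streamly}).
∂π/∂p_{Vidio} = 309 − 8p_{Vidio} + 2p_{Streamly} = 0 ⇒ p_{Vidio} = 38.625 + 0.25p_{Streamly}.
The best-response slope dp_{Vidio}/dp_{Streamly} = 0.25 > 0: the reaction function is upward-sloping, so the choices are strategic complements.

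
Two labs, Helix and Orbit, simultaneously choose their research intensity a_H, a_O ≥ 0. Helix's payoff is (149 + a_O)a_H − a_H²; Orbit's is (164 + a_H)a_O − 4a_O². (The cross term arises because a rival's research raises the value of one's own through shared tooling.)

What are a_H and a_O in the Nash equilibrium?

90.4, 31.8

Expanding Helix's payoff: 149a_H + a_Oa_H − a_H².
∂π/∂a_H = 149 + a_O − 2a_H = 0, so a_H = 74.5 + 0.5a_O.
Likewise for Orbit: a_O = 20.5 + 0.125a_H.
Substituting the second reaction function into the first: a_H = 74.5 + 0.5(20.5 + 0.125a_H), which gives 0.9375a_H = 84.75 ⇒ a_H = 90.4.
Then a_O = 20.5 + 0.125·90.4 = 31.8.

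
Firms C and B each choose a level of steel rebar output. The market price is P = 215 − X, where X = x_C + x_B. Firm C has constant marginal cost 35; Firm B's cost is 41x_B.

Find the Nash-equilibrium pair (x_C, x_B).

62, 56

Firm C's profit: π = x_C(215 − (x_C + x_B)) − 35x_C.
∂π/∂x_C = 180 − 2x_C − x_B = 0, so x_C = 90 − 0.5x_B.
By the same steps for B: x_B = 87 − 0.5x_C.
Solving the two reaction functions simultaneously: (1 − (−0.5)(−0.5))x_C = 90 − 0.5·87, so 0.75x_C = 46.5 and x_C = 62.
Then x_B = 87 − 0.5·62 = 56.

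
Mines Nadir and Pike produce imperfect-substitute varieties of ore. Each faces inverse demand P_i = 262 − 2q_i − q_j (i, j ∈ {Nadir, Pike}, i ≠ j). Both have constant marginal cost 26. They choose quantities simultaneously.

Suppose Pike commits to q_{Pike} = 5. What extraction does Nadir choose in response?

57.75

Mine Nadir's profit: π = q_{Nadir}(262 − 2q_{Nadir} − q_{Pike}) − 26q_{Nadir}.
∂π/∂q_{Nadir} = 236 − 4q_{Nadir} − q_{Pike} = 0 ⇒ q_{Nadir} = 59 − 0.25q_{Pike}.
At q_{Pike} = 5: q_{Nadir} = 59 − 0.25·5 = 57.75.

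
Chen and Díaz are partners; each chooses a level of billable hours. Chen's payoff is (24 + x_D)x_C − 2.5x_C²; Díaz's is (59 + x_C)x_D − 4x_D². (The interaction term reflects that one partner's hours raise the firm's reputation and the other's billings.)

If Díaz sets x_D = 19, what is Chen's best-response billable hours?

8.6

Expanding Chen's payoff: 24x_C + x_Dx_C − 2.5x_C².
∂π/∂x_C = 24 + x_D − 5x_C = 0, so x_C = 4.8 + 0.2x_D.
At x_D = 19: x_C = 4.8 + 0.2·19 = 8.6.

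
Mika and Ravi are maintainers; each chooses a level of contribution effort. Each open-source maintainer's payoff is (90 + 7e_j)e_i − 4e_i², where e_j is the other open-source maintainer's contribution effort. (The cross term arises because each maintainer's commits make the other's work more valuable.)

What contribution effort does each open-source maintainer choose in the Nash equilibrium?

90

Mika's payoff is (90 + 7e_R)e_M − 4e_M².
∂π/∂e_M = 90 + 7e_R − 8e_M = 0, so e_M = 11.25 + 0.875e_R.
Setting e_M = e_R in the reaction function: e_M = 11.25 + 0.875e_M, so e_M = 11.25 / 0.125 = 90.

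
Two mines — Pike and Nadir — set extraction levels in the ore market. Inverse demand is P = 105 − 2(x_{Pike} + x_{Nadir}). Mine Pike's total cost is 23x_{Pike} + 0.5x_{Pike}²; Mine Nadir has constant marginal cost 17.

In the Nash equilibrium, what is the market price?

51.5

Mine Pike's profit: π = x_{Pike}(105 − 2(x_{Pike} + x_{Nadir})) − 23x_{Pike} − 0.5x_{Pike}².
∂π/∂x_{Pike} = 82 − 5x_{Pike} − 2x_{Nadir} = 0, so x_{Pike} = 16.4 − 0.4x_{Nadir}.
For Nadir: ∂π/∂x_{Nadir} = 88 − 4x_{Nadir} − 2x_{Pike} = 0 ⇒ x_{Nadir} = 22 − 0.5x_{Pike}.
Plugging x_{Nadir} into Pike's best response: x_{Pike} = 16.4 − 0.4(22 − 0.5x_{Pike}) ⇒ 0.8x_{Pike} = 7.6, so x_{Pike} = 9.5.
Then x_{Nadir} = 22 − 0.5·9.5 = 17.25.
Equilibrium price: P = 105 − 2·26.75 = 51.5.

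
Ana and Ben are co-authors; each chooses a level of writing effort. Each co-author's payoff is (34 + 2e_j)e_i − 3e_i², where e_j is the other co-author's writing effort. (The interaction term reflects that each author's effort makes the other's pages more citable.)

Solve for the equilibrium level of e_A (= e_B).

Ana's payoff is (34 + 2e_B)e_A − 3e_A².
∂π/∂e_A = 34 + 2e_B − 6e_A = 0, so e_A = 17/3 + (1/3)e_B.
By symmetry e_B = e_A; substituting into the reaction function, (2/3)e_A = 17/3 and e_A = 8.5.

8.5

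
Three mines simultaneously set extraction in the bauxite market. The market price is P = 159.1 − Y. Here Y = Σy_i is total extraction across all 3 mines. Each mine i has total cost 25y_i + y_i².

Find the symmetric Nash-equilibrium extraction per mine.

A representative mine's profit is π_i = y_i(159.1 − Y) − 25y_i − y_i², with Y = y_i + Σ_{j≠i} y_j.
First-order condition: 134.1 − 4y_i − Σ_{j≠i} y_j = 0.
Imposing symmetry (y_j = y for all j) turns Σ_{j≠i} y_j into 2y, so 134.1 = 6y and y = 22.35.

22.35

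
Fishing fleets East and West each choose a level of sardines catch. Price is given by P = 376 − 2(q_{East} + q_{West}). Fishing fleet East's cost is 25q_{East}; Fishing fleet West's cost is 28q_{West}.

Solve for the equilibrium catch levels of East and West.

Fishing fleet East's profit: π = q_{East}(376 − 2(q_{East} + q_{West})) − 25q_{East}.
∂π/∂q_{East} = 351 − 4q_{East} − 2q_{West} = 0, so q_{East} = 87.75 − 0.5q_{West}.
By the same steps for West: q_{West} = 87 − 0.5q_{East}.
Solving the two reaction functions simultaneously: (1 − (−0.5)(−0.5))q_{East} = 87.75 − 0.5·87, so 0.75q_{East} = 44.25 and q_{East} = 59.
Then q_{West} = 87 − 0.5·59 = 57.5.

59, 57.5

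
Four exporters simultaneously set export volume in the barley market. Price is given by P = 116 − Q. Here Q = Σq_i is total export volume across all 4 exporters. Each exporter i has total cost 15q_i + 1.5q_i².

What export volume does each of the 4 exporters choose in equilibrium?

12.625

A representative exporter's profit is π_i = q_i(116 − Q) − 15q_i − 1.5q_i², with Q = q_i + Σ_{j≠i} q_j.
First-order condition: 101 − 5q_i − Σ_{j≠i} q_j = 0.
Imposing symmetry (q_j = q for all j) turns Σ_{j≠i} q_j into 3q, so 101 = 8q and q = 12.625.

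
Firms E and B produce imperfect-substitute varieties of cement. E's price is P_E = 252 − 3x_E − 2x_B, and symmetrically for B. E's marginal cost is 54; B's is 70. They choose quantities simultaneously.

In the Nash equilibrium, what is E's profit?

1989.1875

Firm E's profit: π = x_E(252 − 3x_E − 2x_B) − 54x_E.
∂π/∂x_E = 198 − 6x_E − 2x_B = 0 ⇒ x_E = 33 − (1/3)x_B.
Similarly x_B = 91/3 − (1/3)x_E.
Solving the two reaction functions simultaneously: (1 − (−1/3)(−1/3))x_E = 33 − (1/3)·(91/3), so (8/9)x_E = 206/9 and x_E = 25.75.
Then x_B = 91/3 − (1/3)·25.75 = 21.75.
P_E = 252 − 3·25.75 − 2·21.75 = 131.25.
Profit = (131.25 − 54)·25.75 = 1989.1875.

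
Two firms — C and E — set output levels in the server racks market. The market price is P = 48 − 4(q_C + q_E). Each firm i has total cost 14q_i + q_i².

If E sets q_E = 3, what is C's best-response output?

2.2

Firm C's profit: π = q_C(48 − 4(q_C + q_E)) − 14q_C − q_C².
∂π/∂q_C = 34 − 10q_C − 4q_E = 0, so q_C = 3.4 − 0.4q_E.
At q_E = 3: q_C = 3.4 − 0.4·3 = 2.2.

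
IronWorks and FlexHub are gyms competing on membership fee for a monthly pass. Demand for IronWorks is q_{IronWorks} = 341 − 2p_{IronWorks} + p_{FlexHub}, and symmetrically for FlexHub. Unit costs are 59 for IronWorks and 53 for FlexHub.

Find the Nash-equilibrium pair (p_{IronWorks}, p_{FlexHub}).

152.2, 149.8

IronWorks's profit: π = (p_{IronWorks} − 59)(341 − 2p_{IronWorks} + p_{FlexHub}).
∂π/∂p_{IronWorks} = 459 − 4p_{IronWorks} + p_{FlexHub} = 0 ⇒ p_{IronWorks} = 114.75 + 0.25p_{FlexHub}.
Similarly p_{FlexHub} = 111.75 + 0.25p_{IronWorks}.
Plugging p_{FlexHub} into IronWorks's best response: p_{IronWorks} = 114.75 + 0.25(111.75 + 0.25p_{IronWorks}) ⇒ 0.9375p_{IronWorks} = 142.6875, so p_{IronWorks} = 152.2.
Then p_{FlexHub} = 111.75 + 0.25·152.2 = 149.8.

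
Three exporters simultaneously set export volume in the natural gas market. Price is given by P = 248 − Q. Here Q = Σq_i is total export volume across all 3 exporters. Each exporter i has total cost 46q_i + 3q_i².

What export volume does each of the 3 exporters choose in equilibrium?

A representative exporter's profit is π_i = q_i(248 − Q) − 46q_i − 3q_i², with Q = q_i + Σ_{j≠i} q_j.
First-order condition: 202 − 8q_i − Σ_{j≠i} q_j = 0.
With identical exporters, set every q_j = q: then 202 − 8q − 2q = 0, i.e. q = 202/10 = 20.2.

20.2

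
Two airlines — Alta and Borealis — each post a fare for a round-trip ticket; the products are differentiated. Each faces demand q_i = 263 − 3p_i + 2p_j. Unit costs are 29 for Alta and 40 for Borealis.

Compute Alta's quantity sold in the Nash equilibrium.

181.6875

Alta's profit: π = (p_{Alta} − 29)(263 − 3p_{Alta} + 2p_{Borealis}).
∂π/∂p_{Alta} = 350 − 6p_{Alta} + 2p_{Borealis} = 0 ⇒ p_{Alta} = 175/3 + (1/3)p_{Borealis}.
Similarly p_{Borealis} = 383/6 + (1/3)p_{Alta}.
Plugging p_{Borealis} into Alta's best response: p_{Alta} = 175/3 + (1/3)(383/6 + (1/3)p_{Alta}) ⇒ (8/9)p_{Alta} = 1433/18, so p_{Alta} = 89.5625.
Then p_{Borealis} = 383/6 + (1/3)·89.5625 = 93.6875.
q_{Alta} = 263 − 3·89.5625 + 2·93.6875 = 181.6875.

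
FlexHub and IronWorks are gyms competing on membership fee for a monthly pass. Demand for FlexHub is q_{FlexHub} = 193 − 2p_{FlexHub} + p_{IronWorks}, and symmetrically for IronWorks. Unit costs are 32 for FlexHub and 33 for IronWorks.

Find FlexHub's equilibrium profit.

FlexHub's profit: π = (p_{FlexHub} − 32)(193 − 2p_{FlexHub} + p_{IronWorks}).
∂π/∂p_{FlexHub} = 257 − 4p_{FlexHub} + p_{IronWorks} = 0 ⇒ p_{FlexHub} = 64.25 + 0.25p_{IronWorks}.
Similarly p_{IronWorks} = 64.75 + 0.25p_{FlexHub}.
Plugging p_{IronWorks} into FlexHub's best response: p_{FlexHub} = 64.25 + 0.25(64.75 + 0.25p_{FlexHub}) ⇒ 0.9375p_{FlexHub} = 80.4375, so p_{FlexHub} = 85.8.
Then p_{IronWorks} = 64.75 + 0.25·85.8 = 86.2.
q_{FlexHub} = 193 − 2·85.8 + 86.2 = 107.6.
Profit = (85.8 − 32)·107.6 = 5788.88.

5788.88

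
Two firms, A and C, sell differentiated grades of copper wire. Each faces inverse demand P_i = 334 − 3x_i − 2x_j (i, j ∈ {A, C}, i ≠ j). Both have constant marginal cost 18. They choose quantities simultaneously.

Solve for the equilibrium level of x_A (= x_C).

39.5

Firm A's profit: π = x_A(334 − 3x_A − 2x_C) − 18x_A.
∂π/∂x_A = 316 − 6x_A − 2x_C = 0 ⇒ x_A = 158/3 − (1/3)x_C.
By symmetry x_C = x_A; substituting into the reaction function, (4/3)x_A = 158/3 and x_A = 39.5.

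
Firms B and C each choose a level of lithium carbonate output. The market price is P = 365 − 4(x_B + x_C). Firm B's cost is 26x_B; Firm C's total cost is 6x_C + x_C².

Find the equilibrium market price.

148.125

Firm B's profit: π = x_B(365 − 4(x_B + x_C)) − 26x_B.
∂π/∂x_B = 339 − 8x_B − 4x_C = 0, so x_B = 42.375 − 0.5x_C.
For C: ∂π/∂x_C = 359 − 10x_C − 4x_B = 0 ⇒ x_C = 35.9 − 0.4x_B.
Solving the two reaction functions simultaneously: (1 − (−0.5)(−0.4))x_B = 42.375 − 0.5·35.9, so 0.8x_B = 24.425 and x_B = 977/32.
Then x_C = 35.9 − 0.4·(977/32) = 23.6875.
Equilibrium price: P = 365 − 4·(1735/32) = 148.125.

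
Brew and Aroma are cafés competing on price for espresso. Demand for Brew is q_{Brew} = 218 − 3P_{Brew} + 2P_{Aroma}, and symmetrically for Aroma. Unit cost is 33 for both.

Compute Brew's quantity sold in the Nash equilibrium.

138.75

Brew's profit: π = (P_{Brew} − 33)(218 − 3P_{Brew} + 2P_{Aroma}).
∂π/∂P_{Brew} = 317 − 6P_{Brew} + 2P_{Aroma} = 0 ⇒ P_{Brew} = 317/6 + (1/3)P_{Aroma}.
The game is symmetric, so in equilibrium P_{Aroma} = P_{Brew}: the reaction function gives (2/3)P_{Brew} = 317/6, hence P_{Brew} = 79.25.
q_{Brew} = 218 − 3·79.25 + 2·79.25 = 138.75.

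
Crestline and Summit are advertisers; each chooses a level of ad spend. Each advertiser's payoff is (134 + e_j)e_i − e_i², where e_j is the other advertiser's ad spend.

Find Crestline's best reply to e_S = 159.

146.5

Crestline's payoff is (134 + e_S)e_C − e_C².
∂π/∂e_C = 134 + e_S − 2e_C = 0, so e_C = 67 + 0.5e_S.
At e_S = 159: e_C = 67 + 0.5·159 = 146.5.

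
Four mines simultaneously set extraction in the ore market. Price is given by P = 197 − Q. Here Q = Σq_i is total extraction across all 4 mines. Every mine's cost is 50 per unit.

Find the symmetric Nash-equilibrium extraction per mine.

A representative mine's profit is π_i = q_i(197 − Q) − 50q_i, with Q = q_i + Σ_{j≠i} q_j.
First-order condition: 147 − 2q_i − Σ_{j≠i} q_j = 0.
With identical mines, set every q_j = q: then 147 − 2q − 3q = 0, i.e. q = 147/5 = 29.4.

29.4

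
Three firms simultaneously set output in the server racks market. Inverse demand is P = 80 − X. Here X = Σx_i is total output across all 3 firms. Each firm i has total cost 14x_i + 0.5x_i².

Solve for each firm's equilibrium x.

A representative firm's profit is π_i = x_i(80 − X) − 14x_i − 0.5x_i², with X = x_i + Σ_{j≠i} x_j.
First-order condition: 66 − 3x_i − Σ_{j≠i} x_j = 0.
Imposing symmetry (x_j = x for all j) turns Σ_{j≠i} x_j into 2x, so 66 = 5x and x = 13.2.

13.2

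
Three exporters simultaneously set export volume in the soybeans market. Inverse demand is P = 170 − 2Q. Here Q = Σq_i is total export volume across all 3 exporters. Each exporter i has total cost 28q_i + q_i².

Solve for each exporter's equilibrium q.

A representative exporter's profit is π_i = q_i(170 − 2Q) − 28q_i − q_i², with Q = q_i + Σ_{j≠i} q_j.
First-order condition: 142 − 6q_i − 2Σ_{j≠i} q_j = 0.
Imposing symmetry (q_j = q for all j) turns Σ_{j≠i} q_j into 2q, so 142 = 10q and q = 14.2.

14.2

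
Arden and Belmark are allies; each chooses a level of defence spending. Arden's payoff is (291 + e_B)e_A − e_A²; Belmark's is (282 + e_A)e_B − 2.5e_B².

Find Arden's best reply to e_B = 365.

328

Expanding Arden's payoff: 291e_A + e_Be_A − e_A².
∂π/∂e_A = 291 + e_B − 2e_A = 0, so e_A = 145.5 + 0.5e_B.
At e_B = 365: e_A = 145.5 + 0.5·365 = 328.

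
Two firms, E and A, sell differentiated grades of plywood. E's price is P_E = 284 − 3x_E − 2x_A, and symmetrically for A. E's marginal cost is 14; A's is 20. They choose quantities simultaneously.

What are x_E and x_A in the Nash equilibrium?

Firm E's profit: π = x_E(284 − 3x_E − 2x_A) − 14x_E.
∂π/∂x_E = 270 − 6x_E − 2x_A = 0 ⇒ x_E = 45 − (1/3)x_A.
Similarly x_A = 44 − (1/3)x_E.
Solving the two reaction functions simultaneously: (1 − (−1/3)(−1/3))x_E = 45 − (1/3)·44, so (8/9)x_E = 91/3 and x_E = 34.125.
Then x_A = 44 − (1/3)·34.125 = 32.625.

34.125, 32.625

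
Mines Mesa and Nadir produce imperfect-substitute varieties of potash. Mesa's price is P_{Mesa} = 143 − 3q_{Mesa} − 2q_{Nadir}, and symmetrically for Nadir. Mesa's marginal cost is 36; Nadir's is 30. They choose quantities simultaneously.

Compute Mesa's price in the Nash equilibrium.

Mine Mesa's profit: π = q_{Mesa}(143 − 3q_{Mesa} − 2q_{Nadir}) − 36q_{Mesa}.
∂π/∂q_{Mesa} = 107 − 6q_{Mesa} − 2q_{Nadir} = 0 ⇒ q_{Mesa} = 107/6 − (1/3)q_{Nadir}.
Similarly q_{Nadir} = 113/6 − (1/3)q_{Mesa}.
Solving the two reaction functions simultaneously: (1 − (−1/3)(−1/3))q_{Mesa} = 107/6 − (1/3)·(113/6), so (8/9)q_{Mesa} = 104/9 and q_{Mesa} = 13.
Then q_{Nadir} = 113/6 − (1/3)·13 = 14.5.
P_{Mesa} = 143 − 3·13 − 2·14.5 = 75.

75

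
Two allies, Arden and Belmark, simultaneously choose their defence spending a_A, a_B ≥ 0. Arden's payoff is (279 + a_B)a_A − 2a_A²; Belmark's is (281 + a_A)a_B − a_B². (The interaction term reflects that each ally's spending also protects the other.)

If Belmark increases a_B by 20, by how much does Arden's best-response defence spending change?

5

Expanding Arden's payoff: 279a_A + a_Ba_A − 2a_A².
∂π/∂a_A = 279 + a_B − 4a_A = 0, so a_A = 69.75 + 0.25a_B.
The reaction-function slope is 0.25, so a 20-unit rise in a_B moves a_A by 0.25 × 20 = 5. Arden's best response rises — the actions are strategic complements.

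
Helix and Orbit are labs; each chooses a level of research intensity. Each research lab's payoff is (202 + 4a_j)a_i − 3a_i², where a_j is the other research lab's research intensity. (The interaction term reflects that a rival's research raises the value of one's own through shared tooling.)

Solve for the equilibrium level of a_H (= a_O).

Helix's payoff is (202 + 4a_O)a_H − 3a_H².
∂π/∂a_H = 202 + 4a_O − 6a_H = 0, so a_H = 101/3 + (2/3)a_O.
By symmetry a_O = a_H; substituting into the reaction function, (1/3)a_H = 101/3 and a_H = 101.

101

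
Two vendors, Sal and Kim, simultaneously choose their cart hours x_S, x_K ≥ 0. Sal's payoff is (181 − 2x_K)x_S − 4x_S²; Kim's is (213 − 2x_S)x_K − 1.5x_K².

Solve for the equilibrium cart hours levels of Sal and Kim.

5.85, 67.1

Expanding Sal's payoff: 181x_S − 2x_Kx_S − 4x_S².
∂π/∂x_S = 181 − 2x_K − 8x_S = 0, so x_S = 22.625 − 0.25x_K.
Likewise for Kim: x_K = 71 − (2/3)x_S.
Substituting the second reaction function into the first: x_S = 22.625 − 0.25(71 − (2/3)x_S), which gives (5/6)x_S = 4.875 ⇒ x_S = 5.85.
Then x_K = 71 − (2/3)·5.85 = 67.1.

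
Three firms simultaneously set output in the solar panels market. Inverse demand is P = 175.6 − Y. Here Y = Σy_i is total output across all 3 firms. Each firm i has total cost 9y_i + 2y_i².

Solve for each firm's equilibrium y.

20.825

A representative firm's profit is π_i = y_i(175.6 − Y) − 9y_i − 2y_i², with Y = y_i + Σ_{j≠i} y_j.
First-order condition: 166.6 − 6y_i − Σ_{j≠i} y_j = 0.
Imposing symmetry (y_j = y for all j) turns Σ_{j≠i} y_j into 2y, so 166.6 = 8y and y = 20.825.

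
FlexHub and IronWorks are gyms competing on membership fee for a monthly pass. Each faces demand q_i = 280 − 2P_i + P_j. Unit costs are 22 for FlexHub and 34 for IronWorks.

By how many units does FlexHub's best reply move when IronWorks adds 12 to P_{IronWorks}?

FlexHub's profit: π = (P_{FlexHub} − 22)(280 − 2P_{FlexHub} + P_{IronWorks}).
∂π/∂P_{FlexHub} = 324 − 4P_{FlexHub} + P_{IronWorks} = 0 ⇒ P_{FlexHub} = 81 + 0.25P_{IronWorks}.
The reaction-function slope is 0.25, so a 12-unit rise in P_{IronWorks} moves P_{FlexHub} by 0.25 × 12 = 3. FlexHub's best response rises — the actions are strategic complements.

3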